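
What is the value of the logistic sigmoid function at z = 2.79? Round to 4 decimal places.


Compute exp(-2.7900) = 0.0614.
Sigmoid = 1 / (1 + 0.0614) = 1 / 1.0614 = 0.9421.

0.9421


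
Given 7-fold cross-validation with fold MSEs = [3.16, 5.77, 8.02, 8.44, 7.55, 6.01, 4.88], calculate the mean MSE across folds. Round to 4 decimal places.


Add all fold MSEs: 43.8300.
Divide by k = 7: 43.8300/7 = 6.2614.

6.2614


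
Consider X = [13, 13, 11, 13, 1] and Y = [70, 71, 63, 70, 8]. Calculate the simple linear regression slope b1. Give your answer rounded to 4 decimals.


Calculate xbar = 10.2000, ybar = 56.4000.
S_xx = 108.8000, S_xy = 567.6000.
Using b1 = S_xy / S_xx = 567.6000 / 108.8000, we get b1 = 5.2169.

5.2169


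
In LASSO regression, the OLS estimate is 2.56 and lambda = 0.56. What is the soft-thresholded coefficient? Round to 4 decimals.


Absolute value: |2.56| = 2.56.
Compare to lambda = 0.56.
Since |beta| > lambda, coefficient = sign(beta)*(|beta| - lambda) = 2.0000.

2.0000


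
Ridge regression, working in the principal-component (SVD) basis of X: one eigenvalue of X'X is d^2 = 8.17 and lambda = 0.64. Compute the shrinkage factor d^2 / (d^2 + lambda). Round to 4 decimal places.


d^2 + lambda = 8.17 + 0.64 = 8.8100.
Shrinkage factor = 8.17/8.8100 = 0.9274.

0.9274


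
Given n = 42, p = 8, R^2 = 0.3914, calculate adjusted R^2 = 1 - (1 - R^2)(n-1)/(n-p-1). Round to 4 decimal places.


Plug in: Adj R^2 = 1 - (1 - 0.3914) * 41/33.
= 1 - 0.6086 * 41/33
= 1 - 24.9526 / 33
= 1 - 0.7561 = 0.2439.

0.2439


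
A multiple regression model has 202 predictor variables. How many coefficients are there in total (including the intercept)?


Each predictor gets one coefficient, plus one intercept.
Total parameters = 202 + 1 = 203.

203


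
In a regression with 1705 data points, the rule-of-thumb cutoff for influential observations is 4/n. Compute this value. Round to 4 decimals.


Cook's distance cutoff = 4/n = 4/1705.
= 0.0023.

0.0023


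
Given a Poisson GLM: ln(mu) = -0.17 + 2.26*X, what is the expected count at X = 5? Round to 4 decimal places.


eta = -0.17 + 2.26 * 5 = 11.1300.
mu = exp(11.1300) = 68186.3720.

68186.3720


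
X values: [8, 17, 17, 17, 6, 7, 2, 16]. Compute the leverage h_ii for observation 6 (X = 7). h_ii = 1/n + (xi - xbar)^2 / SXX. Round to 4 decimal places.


n = 8, xbar = 11.2500.
SXX = sum((xi - xbar)^2) = 263.5000.
h = 1/8 + (7 - 11.2500)^2 / 263.5000 = 0.1935.

0.1935


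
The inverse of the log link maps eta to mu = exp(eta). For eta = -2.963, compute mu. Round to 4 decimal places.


The inverse log link gives:
mu = exp(-2.963) = 0.0517.

0.0517


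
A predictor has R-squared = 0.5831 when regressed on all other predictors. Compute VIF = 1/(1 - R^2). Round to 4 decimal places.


Using VIF = 1/(1 - R^2_j):
1 - 0.5831 = 0.4169.
VIF = 2.3987.

2.3987


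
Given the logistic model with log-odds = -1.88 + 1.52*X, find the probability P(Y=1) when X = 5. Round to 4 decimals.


Compute z = -1.88 + (1.52)(5) = 5.7200.
exp(-z) = 0.0033.
P = 1/(1 + 0.0033) = 0.9967.

0.9967


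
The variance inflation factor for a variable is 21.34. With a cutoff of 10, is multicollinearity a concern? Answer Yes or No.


Check: VIF = 21.34 vs threshold = 10.
Since 21.34 >= 10, the answer is Yes.

Yes


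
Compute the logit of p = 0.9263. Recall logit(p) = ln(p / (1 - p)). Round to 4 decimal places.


Compute the odds: 0.9263/0.0737 = 12.5685.
Take the natural log: ln(12.5685) = 2.5312.

2.5312


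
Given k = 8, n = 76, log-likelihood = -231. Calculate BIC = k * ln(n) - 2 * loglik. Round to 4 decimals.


k * ln(n) = 8 * ln(76) = 8 * 4.330733 = 34.645864.
-2 * loglik = -2 * (-231) = 462.
BIC = 34.645864 + 462 = 496.645864, which rounds to 496.6459.

496.6459


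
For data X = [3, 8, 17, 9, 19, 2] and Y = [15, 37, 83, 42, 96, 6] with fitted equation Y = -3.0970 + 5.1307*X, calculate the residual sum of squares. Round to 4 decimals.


Predicted values from Y = -3.0970 + 5.1307*X.
Residuals: [2.7049, -0.9486, -1.1249, -1.0793, 1.6137, -1.1644].
SSres = 14.6065.

14.6065


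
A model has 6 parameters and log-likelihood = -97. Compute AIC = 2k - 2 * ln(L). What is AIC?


AIC = 2k - 2*loglik = 2(6) - 2(-97).
= 12 + 194 = 206.

206


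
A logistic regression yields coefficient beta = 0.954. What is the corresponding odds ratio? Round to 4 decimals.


exp(0.954) = 2.5961.
So the odds ratio is 2.5961.

2.5961


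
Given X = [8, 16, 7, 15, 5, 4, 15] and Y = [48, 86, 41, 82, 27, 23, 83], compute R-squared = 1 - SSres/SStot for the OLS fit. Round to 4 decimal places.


After computing the OLS fit (b0=2.6518, b1=5.3063):
SSres = 18.4223, SStot = 4523.4286.
R^2 = 1 - 18.4223/4523.4286 = 0.9959.

0.9959


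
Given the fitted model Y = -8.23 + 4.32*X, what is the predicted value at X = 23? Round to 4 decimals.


Predicted value:
Y = -8.23 + (4.32)(23) = -8.23 + 99.3600 = 91.1300.

91.1300


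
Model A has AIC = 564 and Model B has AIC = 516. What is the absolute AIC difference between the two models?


Compute |564 - 516| = 48.
Model B has the smaller AIC.

48


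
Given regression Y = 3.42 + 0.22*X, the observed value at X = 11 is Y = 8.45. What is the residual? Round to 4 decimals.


Fitted value at X = 11 is yhat = 3.42 + 0.22*11 = 5.8400.
Residual = 8.45 - 5.8400 = 2.6100.

2.6100


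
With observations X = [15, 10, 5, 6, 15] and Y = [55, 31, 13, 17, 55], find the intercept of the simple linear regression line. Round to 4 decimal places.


The slope is b1 = 4.2159.
Sample means are xbar = 10.2000 and ybar = 34.2000.
Intercept: b0 = 34.2000 - (4.2159)(10.2000) = -8.8018.

-8.8018


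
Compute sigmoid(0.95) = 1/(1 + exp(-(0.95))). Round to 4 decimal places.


Compute exp(-0.9500) = 0.3867.
Sigmoid = 1 / (1 + 0.3867) = 1 / 1.3867 = 0.7211.

0.7211


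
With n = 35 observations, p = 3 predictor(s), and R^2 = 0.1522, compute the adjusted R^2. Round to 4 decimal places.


Plug in: Adj R^2 = 1 - (1 - 0.1522) * 34/31.
= 1 - 0.8478 * 34/31
= 1 - 28.8252 / 31
= 1 - 0.9298 = 0.0702.

0.0702


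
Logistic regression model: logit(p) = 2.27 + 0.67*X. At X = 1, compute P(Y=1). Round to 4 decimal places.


z = 2.27 + 0.67 * 1 = 2.9400.
Sigmoid: P = 1 / (1 + exp(-2.9400)) = 0.9498.

0.9498


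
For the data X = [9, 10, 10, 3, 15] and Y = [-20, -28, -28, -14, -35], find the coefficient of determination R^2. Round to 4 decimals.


The fitted line is Y = -8.0492 + -1.8033*X.
SSres = 25.9672, SStot = 264.0000.
R^2 = 1 - SSres/SStot = 0.9016.

0.9016


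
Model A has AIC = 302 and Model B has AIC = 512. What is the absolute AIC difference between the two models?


Absolute difference = |302 - 512| = 210.
The model with lower AIC (A) is preferred.

210


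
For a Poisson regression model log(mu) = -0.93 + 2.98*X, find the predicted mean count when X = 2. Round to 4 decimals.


Linear predictor: eta = -0.93 + (2.98)(2) = 5.0300.
Expected count: mu = exp(5.0300) = 152.9330.

152.9330


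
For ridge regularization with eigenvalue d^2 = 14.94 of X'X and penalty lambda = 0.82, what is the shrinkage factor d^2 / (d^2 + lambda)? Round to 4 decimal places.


Compute the denominator: 14.94 + 0.82 = 15.7600.
Shrinkage factor = 14.94 / 15.7600 = 0.9480.

0.9480


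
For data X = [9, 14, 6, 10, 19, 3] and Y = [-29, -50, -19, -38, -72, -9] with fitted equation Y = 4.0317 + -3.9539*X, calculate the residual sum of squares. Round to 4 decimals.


Compute predicted values, then residuals = yi - yhat_i.
Residuals: [2.5534, 1.3229, 0.6917, -2.4927, -0.9076, -1.1700].
SSres = sum(residual^2) = 17.1546.

17.1546


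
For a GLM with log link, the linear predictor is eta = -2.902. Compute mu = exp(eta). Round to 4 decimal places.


Apply the inverse link:
mu = e^-2.902 = 0.0549.

0.0549


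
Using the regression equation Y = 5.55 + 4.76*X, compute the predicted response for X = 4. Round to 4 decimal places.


Substitute X = 4 into the equation:
Y = 5.55 + 4.76 * 4 = 5.55 + 19.0400 = 24.5900.

24.5900


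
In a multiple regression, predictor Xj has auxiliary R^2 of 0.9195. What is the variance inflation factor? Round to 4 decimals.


VIF = 1 / (1 - 0.9195).
= 1 / 0.0805 = 12.4224.

12.4224


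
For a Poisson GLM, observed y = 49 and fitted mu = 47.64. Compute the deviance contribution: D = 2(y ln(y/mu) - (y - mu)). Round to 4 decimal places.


y/mu = 49/47.64 = 1.028547 (approx.), and ln(49/47.64) = 0.028148.
y * ln(y/mu) = 49 * 0.028148 = 1.379252.
y - mu = 1.36.
D = 2 * (1.379252 - 1.36) = 0.038504, which rounds to 0.0385.

0.0385


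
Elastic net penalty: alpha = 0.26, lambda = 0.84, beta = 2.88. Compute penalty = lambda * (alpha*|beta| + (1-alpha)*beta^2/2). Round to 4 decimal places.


Compute:
L1 = 0.26 * 2.88 = 0.7488.
L2 = 0.74 * 2.88^2 / 2 = 3.0689.
Penalty = 0.84 * (0.7488 + 3.0689) = 3.2069.

3.2069


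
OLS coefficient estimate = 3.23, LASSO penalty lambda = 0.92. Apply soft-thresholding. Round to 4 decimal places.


Check: |3.23| = 3.23 vs lambda = 0.92.
Since |beta| > lambda, coefficient = sign(beta)*(|beta| - lambda) = 2.3100.
Soft-thresholded coefficient = 2.3100.

2.3100


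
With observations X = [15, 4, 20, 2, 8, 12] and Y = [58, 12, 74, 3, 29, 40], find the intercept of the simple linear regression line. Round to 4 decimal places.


The slope is b1 = 3.9513.
Sample means are xbar = 10.1667 and ybar = 36.0000.
Intercept: b0 = 36.0000 - (3.9513)(10.1667) = -4.1718.

-4.1718


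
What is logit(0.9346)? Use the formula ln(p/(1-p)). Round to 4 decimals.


The odds are p/(1-p) = 0.9346 / 0.0654 = 14.2905.
logit(p) = ln(14.2905) = 2.6596.

2.6596


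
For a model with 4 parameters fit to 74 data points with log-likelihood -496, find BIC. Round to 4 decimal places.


ln(74) = 4.304065.
k * ln(n) = 4 * 4.304065 = 17.216260.
-2L = 992.
BIC = 17.216260 + 992 = 1009.216260, which rounds to 1009.2163.

1009.2163


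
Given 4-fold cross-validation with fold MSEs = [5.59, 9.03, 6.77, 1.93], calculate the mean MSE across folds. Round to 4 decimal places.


Add all fold MSEs: 23.3200.
Divide by k = 4: 23.3200/4 = 5.8300.

5.8300


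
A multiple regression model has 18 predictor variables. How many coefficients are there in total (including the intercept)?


Each predictor gets one coefficient, plus one intercept.
Total parameters = 18 + 1 = 19.

19


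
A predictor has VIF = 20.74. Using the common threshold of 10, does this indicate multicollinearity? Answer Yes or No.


The threshold is 10.
VIF = 20.74 is >= 10.
Multicollinearity indication: Yes.

Yes


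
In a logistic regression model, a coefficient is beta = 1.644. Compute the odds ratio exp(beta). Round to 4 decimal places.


exp(1.644) = 5.1758.
So the odds ratio is 5.1758.

5.1758


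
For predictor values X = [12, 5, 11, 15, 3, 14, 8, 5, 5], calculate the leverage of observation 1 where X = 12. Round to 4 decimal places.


Mean of X: xbar = 8.6667.
SXX = 158.0000.
For X = 12: h = 1/9 + (12 - 8.6667)^2/158.0000 = 0.1814.

0.1814


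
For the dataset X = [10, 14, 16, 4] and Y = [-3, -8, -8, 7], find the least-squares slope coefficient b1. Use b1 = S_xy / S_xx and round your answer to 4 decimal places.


The sample means are xbar = 11.0000 and ybar = -3.0000.
Compute S_xx = 84.0000 and S_xy = -110.0000.
Slope b1 = S_xy / S_xx = -110.0000 / 84.0000 = -1.3095.

-1.3095


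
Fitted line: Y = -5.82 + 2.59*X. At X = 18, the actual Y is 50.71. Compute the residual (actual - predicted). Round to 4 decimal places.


Compute yhat = -5.82 + (2.59)(18) = 40.8000.
Residual = actual - predicted = 50.71 - 40.8000 = 9.9100.

9.9100


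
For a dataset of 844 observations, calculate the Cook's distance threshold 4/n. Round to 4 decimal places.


Cook's distance cutoff = 4/n = 4/844.
= 0.0047.

0.0047


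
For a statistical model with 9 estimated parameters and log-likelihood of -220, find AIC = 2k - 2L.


AIC = 2k - 2*loglik = 2(9) - 2(-220).
= 18 + 440 = 458.

458


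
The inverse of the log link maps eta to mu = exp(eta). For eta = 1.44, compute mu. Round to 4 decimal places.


mu = exp(eta) = exp(1.44).
= 4.2207.

4.2207


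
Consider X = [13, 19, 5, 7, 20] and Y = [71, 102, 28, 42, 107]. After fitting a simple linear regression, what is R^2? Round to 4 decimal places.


The fitted line is Y = 3.8528 + 5.1677*X.
SSres = 6.7998, SStot = 4942.0000.
R^2 = 1 - SSres/SStot = 0.9986.

0.9986


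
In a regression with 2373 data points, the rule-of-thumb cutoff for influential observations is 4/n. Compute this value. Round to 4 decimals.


Cook's distance cutoff = 4/n = 4/2373.
= 0.0017.

0.0017


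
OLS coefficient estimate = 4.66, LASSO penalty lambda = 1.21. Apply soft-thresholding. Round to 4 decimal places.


Absolute value: |4.66| = 4.66.
Compare to lambda = 1.21.
Since |beta| > lambda, coefficient = sign(beta)*(|beta| - lambda) = 3.4500.

3.4500


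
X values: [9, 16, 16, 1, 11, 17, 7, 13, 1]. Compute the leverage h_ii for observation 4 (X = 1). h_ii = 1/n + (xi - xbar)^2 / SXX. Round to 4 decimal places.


n = 9, xbar = 10.1111.
SXX = sum((xi - xbar)^2) = 302.8889.
h = 1/9 + (1 - 10.1111)^2 / 302.8889 = 0.3852.

0.3852


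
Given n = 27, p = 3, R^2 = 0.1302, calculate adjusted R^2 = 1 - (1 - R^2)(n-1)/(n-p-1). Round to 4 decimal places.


Using the formula:
(1 - 0.1302) = 0.8698.
Multiply by 26/23: 0.8698 * 26 = 22.6148, then 22.6148 / 23 = 0.9833.
Adj R^2 = 1 - 0.9833 = 0.0167.

0.0167


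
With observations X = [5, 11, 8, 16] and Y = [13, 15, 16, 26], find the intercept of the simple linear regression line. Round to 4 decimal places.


The slope is b1 = 1.1212.
Sample means are xbar = 10.0000 and ybar = 17.5000.
Intercept: b0 = 17.5000 - (1.1212)(10.0000) = 6.2879.

6.2879


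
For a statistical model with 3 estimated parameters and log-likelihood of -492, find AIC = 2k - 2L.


AIC = 2*3 - 2*(-492).
= 6 + 984 = 990.

990


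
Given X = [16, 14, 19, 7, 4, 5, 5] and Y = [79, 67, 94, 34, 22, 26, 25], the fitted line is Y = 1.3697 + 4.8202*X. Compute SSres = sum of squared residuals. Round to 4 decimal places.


Compute predicted values, then residuals = yi - yhat_i.
Residuals: [0.5071, -1.8525, 1.0465, -1.1111, 1.3495, 0.5293, -0.4707].
SSres = sum(residual^2) = 8.3415.

8.3415


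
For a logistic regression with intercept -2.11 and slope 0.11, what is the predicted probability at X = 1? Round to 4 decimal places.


Compute z = -2.11 + (0.11)(1) = -2.0000.
exp(-z) = 7.3891.
P = 1/(1 + 7.3891) = 0.1192.

0.1192


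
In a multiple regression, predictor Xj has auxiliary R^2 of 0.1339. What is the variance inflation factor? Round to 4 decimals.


VIF = 1 / (1 - 0.1339).
= 1 / 0.8661 = 1.1546.

1.1546


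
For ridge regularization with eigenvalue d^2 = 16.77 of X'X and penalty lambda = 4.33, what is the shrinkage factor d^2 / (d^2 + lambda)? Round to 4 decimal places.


Denominator = d^2 + lambda = 16.77 + 4.33 = 21.1000.
Shrinkage = 16.77 / 21.1000 = 0.7948.

0.7948


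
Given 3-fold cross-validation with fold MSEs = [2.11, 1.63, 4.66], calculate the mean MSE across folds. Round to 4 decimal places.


Add all fold MSEs: 8.4000.
Divide by k = 3: 8.4000/3 = 2.8000.

2.8000


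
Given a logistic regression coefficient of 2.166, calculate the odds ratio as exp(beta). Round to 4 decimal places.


Odds ratio = exp(beta) = exp(2.166).
= 8.7233.

8.7233


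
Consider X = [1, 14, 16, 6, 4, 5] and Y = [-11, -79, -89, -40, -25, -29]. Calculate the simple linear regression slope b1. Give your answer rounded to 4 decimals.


The sample means are xbar = 7.6667 and ybar = -45.5000.
Compute S_xx = 177.3333 and S_xy = -933.0000.
Slope b1 = S_xy / S_xx = -933.0000 / 177.3333 = -5.2613.

-5.2613


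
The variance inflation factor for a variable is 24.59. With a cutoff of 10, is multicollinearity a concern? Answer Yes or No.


Check: VIF = 24.59 vs threshold = 10.
Since 24.59 >= 10, the answer is Yes.

Yes


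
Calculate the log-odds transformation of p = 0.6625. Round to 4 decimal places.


Compute the odds: 0.6625/0.3375 = 1.9630.
Take the natural log: ln(1.9630) = 0.6745.

0.6745


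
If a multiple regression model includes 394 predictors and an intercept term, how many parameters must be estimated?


Total coefficients = number of predictors + 1 (for the intercept).
= 394 + 1 = 395.

395


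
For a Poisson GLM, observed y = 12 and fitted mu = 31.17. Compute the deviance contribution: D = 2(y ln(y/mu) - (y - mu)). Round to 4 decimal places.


First: ln(12/31.17) = -0.954549.
Then: 12 * -0.954549 = -11.454588.
y - mu = 12 - 31.17 = -19.17.
D = 2(-11.454588 - -19.17) = 15.430824, which rounds to 15.4308.

15.4308


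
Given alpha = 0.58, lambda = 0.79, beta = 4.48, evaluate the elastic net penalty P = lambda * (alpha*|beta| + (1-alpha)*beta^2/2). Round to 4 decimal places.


L1 component = 0.58 * |4.48| = 2.5984.
L2 component = 0.42 * 4.48^2 / 2 = 4.2148.
Penalty = 0.79 * (2.5984 + 4.2148) = 0.79 * 6.8132 = 5.3824.

5.3824


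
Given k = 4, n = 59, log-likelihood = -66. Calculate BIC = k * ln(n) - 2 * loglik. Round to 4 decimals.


k * ln(n) = 4 * ln(59) = 4 * 4.077537 = 16.310148.
-2 * loglik = -2 * (-66) = 132.
BIC = 16.310148 + 132 = 148.310148, which rounds to 148.3101.

148.3101


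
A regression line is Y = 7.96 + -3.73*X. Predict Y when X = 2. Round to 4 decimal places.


Plug X = 2 into Y = 7.96 + -3.73*X:
Y = 7.96 + -7.4600 = 0.5000.

0.5000


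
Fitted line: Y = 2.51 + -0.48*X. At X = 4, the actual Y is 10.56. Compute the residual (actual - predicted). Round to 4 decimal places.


Compute yhat = 2.51 + (-0.48)(4) = 0.5900.
Residual = actual - predicted = 10.56 - 0.5900 = 9.9700.

9.9700


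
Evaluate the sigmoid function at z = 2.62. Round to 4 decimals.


exp(-2.6200) = 0.0728.
1 + exp(-z) = 1.0728.
sigmoid = 1/1.0728 = 0.9321.

0.9321


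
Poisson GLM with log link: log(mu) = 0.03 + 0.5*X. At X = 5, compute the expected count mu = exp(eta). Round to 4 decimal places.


Linear predictor: eta = 0.03 + (0.5)(5) = 2.5300.
Expected count: mu = exp(2.5300) = 12.5535.

12.5535


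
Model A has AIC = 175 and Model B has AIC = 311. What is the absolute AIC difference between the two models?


Compute |175 - 311| = 136.
Model A has the smaller AIC.

136


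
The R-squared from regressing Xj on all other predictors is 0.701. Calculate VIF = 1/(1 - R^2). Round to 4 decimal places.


Denominator: 1 - 0.701 = 0.299.
VIF = 1 / 0.299 = 3.3445.

3.3445


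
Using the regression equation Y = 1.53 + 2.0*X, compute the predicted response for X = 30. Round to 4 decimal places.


Substitute X = 30 into the equation:
Y = 1.53 + 2.0 * 30 = 1.53 + 60.0000 = 61.5300.

61.5300


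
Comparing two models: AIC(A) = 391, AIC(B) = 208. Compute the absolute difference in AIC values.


Compute |391 - 208| = 183.
Model B has the smaller AIC.

183


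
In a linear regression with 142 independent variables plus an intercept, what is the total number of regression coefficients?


Each predictor gets one coefficient, plus one intercept.
Total parameters = 142 + 1 = 143.

143


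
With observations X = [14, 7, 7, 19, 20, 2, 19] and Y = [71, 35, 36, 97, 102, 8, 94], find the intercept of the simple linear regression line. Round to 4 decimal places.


First find the slope: b1 = 5.1220.
Means: xbar = 12.5714, ybar = 63.2857.
b0 = ybar - b1 * xbar = 63.2857 - 5.1220 * 12.5714 = -1.1056.

-1.1056


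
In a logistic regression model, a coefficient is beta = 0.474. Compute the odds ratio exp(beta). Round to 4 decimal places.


exp(0.474) = 1.6064.
So the odds ratio is 1.6064.

1.6064


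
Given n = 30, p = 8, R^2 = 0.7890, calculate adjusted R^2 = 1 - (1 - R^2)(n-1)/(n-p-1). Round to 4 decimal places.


Using the formula:
(1 - 0.7890) = 0.2110.
Multiply by 29/21: 0.2110 * 29 = 6.1190, then 6.1190 / 21 = 0.2914.
Adj R^2 = 1 - 0.2914 = 0.7086.

0.7086


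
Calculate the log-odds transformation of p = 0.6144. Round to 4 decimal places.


Compute the odds: 0.6144/0.3856 = 1.5934.
Take the natural log: ln(1.5934) = 0.4658.

0.4658


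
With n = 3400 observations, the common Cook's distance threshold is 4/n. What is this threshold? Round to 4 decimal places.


Using the rule of thumb:
Threshold = 4 / 3400 = 0.0012.

0.0012


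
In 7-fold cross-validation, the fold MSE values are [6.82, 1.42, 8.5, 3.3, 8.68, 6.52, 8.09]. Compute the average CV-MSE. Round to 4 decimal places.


Total MSE across folds = 43.3300.
CV-MSE = 43.3300/7 = 6.1900.

6.1900


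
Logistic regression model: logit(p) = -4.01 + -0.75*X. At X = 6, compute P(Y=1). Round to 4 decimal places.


Linear predictor: z = -4.01 + -0.75 * 6 = -8.5100.
P = 1/(1 + exp(8.5100)) = 1/(1 + 4964.1631) = 0.0002.

0.0002


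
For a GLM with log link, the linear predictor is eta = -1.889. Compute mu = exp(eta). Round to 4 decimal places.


mu = exp(eta) = exp(-1.889).
= 0.1512.

0.1512


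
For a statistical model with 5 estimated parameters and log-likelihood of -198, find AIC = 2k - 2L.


AIC = 2*5 - 2*(-198).
= 10 + 396 = 406.

406


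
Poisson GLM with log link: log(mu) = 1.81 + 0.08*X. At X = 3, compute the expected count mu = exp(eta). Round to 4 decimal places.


Compute eta = 1.81 + 0.08 * 3 = 2.0500.
Apply inverse link: mu = e^2.0500 = 7.7679.

7.7679


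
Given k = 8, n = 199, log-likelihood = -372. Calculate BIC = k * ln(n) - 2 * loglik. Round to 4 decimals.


Compute k*ln(n) = 8*ln(199) = 8*5.293305 = 42.346440.
Then -2*loglik = 744.
BIC = 42.346440 + 744 = 786.346440, which rounds to 786.3464.

786.3464


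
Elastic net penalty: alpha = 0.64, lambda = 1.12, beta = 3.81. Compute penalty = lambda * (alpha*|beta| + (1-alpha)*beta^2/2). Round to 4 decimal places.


L1 component = 0.64 * |3.81| = 2.4384.
L2 component = 0.36 * 3.81^2 / 2 = 2.6129.
Penalty = 1.12 * (2.4384 + 2.6129) = 1.12 * 5.0513 = 5.6575.

5.6575


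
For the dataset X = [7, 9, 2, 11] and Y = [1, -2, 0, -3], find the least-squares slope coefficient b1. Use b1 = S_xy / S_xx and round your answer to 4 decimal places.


The sample means are xbar = 7.2500 and ybar = -1.0000.
Compute S_xx = 44.7500 and S_xy = -15.0000.
Slope b1 = S_xy / S_xx = -15.0000 / 44.7500 = -0.3352.

-0.3352


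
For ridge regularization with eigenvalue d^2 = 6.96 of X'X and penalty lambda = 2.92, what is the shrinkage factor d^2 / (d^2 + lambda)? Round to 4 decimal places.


Compute the denominator: 6.96 + 2.92 = 9.8800.
Shrinkage factor = 6.96 / 9.8800 = 0.7045.

0.7045


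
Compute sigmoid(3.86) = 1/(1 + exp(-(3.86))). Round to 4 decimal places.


exp(-3.8600) = 0.0211.
1 + exp(-z) = 1.0211.
sigmoid = 1/1.0211 = 0.9794.

0.9794


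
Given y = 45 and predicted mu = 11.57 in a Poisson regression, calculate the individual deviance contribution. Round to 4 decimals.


y/mu = 45/11.57 = 3.889369 (approx.), and ln(45/11.57) = 1.358247.
y * ln(y/mu) = 45 * 1.358247 = 61.121115.
y - mu = 33.43.
D = 2 * (61.121115 - 33.43) = 55.382230, which rounds to 55.3822.

55.3822


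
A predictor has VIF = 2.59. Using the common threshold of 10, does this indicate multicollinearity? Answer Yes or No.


Check: VIF = 2.59 vs threshold = 10.
Since 2.59 < 10, the answer is No.

No


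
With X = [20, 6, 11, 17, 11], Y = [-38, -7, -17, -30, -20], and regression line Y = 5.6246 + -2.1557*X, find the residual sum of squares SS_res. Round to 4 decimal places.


For each point, residual = actual - predicted.
Residuals: [-0.5106, 0.3096, 1.0881, 1.0223, -1.9119].
Sum of squared residuals = 6.2410.

6.2410


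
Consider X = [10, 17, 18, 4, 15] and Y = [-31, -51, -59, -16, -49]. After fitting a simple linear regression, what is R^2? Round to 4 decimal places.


After computing the OLS fit (b0=-3.1039, b1=-2.9763):
SSres = 18.7240, SStot = 1212.8000.
R^2 = 1 - 18.7240/1212.8000 = 0.9846.

0.9846


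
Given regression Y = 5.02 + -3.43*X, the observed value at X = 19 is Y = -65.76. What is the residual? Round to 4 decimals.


Compute yhat = 5.02 + (-3.43)(19) = -60.1500.
Residual = actual - predicted = -65.76 - -60.1500 = -5.6100.

-5.6100


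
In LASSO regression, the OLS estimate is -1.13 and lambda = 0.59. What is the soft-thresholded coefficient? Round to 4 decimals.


Absolute value: |-1.13| = 1.13.
Compare to lambda = 0.59.
Since |beta| > lambda, coefficient = sign(beta)*(|beta| - lambda) = -0.5400.

-0.5400


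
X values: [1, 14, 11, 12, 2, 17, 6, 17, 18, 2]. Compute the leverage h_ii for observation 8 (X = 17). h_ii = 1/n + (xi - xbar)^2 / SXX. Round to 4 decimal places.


n = 10, xbar = 10.0000.
SXX = sum((xi - xbar)^2) = 408.0000.
h = 1/10 + (17 - 10.0000)^2 / 408.0000 = 0.2201.

0.2201


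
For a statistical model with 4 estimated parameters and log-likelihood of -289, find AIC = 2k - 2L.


AIC = 2*4 - 2*(-289).
= 8 + 578 = 586.

586


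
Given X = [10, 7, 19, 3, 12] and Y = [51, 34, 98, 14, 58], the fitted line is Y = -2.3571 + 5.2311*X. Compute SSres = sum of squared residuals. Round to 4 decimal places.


Compute predicted values, then residuals = yi - yhat_i.
Residuals: [1.0461, -0.2606, 0.9662, 0.6638, -2.4161].
SSres = sum(residual^2) = 8.3739.

8.3739


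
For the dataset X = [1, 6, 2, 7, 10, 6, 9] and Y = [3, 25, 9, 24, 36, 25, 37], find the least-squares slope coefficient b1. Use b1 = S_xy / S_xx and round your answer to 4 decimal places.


First compute the means: xbar = 5.8571, ybar = 22.7143.
Then S_xx = sum((xi - xbar)^2) = 66.8571.
S_xy = sum((xi - xbar)(yi - ybar)) = 250.7143.
b1 = S_xy / S_xx = 250.7143 / 66.8571 = 3.7500.

3.7500


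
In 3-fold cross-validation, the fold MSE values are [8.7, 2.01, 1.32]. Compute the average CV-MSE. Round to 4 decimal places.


Total MSE across folds = 12.0300.
CV-MSE = 12.0300/3 = 4.0100.

4.0100


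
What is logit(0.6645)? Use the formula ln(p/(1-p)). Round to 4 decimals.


The odds are p/(1-p) = 0.6645 / 0.3355 = 1.9806.
logit(p) = ln(1.9806) = 0.6834.

0.6834


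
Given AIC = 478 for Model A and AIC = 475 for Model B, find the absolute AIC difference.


|AIC_A - AIC_B| = |478 - 475| = 3.
Model B is preferred (lower AIC).

3


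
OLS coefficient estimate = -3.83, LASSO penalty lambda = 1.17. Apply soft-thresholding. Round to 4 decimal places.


Absolute value: |-3.83| = 3.83.
Compare to lambda = 1.17.
Since |beta| > lambda, coefficient = sign(beta)*(|beta| - lambda) = -2.6600.

-2.6600


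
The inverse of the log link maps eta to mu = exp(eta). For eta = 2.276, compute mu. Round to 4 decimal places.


Apply the inverse link:
mu = e^2.276 = 9.7377.

9.7377


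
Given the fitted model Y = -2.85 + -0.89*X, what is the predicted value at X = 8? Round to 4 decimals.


Predicted value:
Y = -2.85 + (-0.89)(8) = -2.85 + -7.1200 = -9.9700.

-9.9700


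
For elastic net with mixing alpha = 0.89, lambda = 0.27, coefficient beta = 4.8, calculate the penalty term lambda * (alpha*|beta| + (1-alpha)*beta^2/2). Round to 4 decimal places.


L1 component = 0.89 * |4.8| = 4.2720.
L2 component = 0.11 * 4.8^2 / 2 = 1.2672.
Penalty = 0.27 * (4.2720 + 1.2672) = 0.27 * 5.5392 = 1.4956.

1.4956


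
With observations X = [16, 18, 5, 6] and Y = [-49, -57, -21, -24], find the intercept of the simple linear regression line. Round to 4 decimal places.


Compute b1 = -2.6735 from the OLS formula.
With xbar = 11.2500 and ybar = -37.7500, the intercept is:
b0 = -37.7500 - -2.6735 * 11.2500 = -7.6735.

-7.6735


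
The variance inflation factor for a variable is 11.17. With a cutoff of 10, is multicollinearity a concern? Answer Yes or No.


Check: VIF = 11.17 vs threshold = 10.
Since 11.17 >= 10, the answer is Yes.

Yes


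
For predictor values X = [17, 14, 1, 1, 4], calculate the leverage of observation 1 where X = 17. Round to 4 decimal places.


Mean of X: xbar = 7.4000.
SXX = 229.2000.
For X = 17: h = 1/5 + (17 - 7.4000)^2/229.2000 = 0.6021.

0.6021


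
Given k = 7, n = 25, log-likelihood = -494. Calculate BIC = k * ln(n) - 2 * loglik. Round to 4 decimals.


k * ln(n) = 7 * ln(25) = 7 * 3.218876 = 22.532132.
-2 * loglik = -2 * (-494) = 988.
BIC = 22.532132 + 988 = 1010.532132, which rounds to 1010.5321.

1010.5321


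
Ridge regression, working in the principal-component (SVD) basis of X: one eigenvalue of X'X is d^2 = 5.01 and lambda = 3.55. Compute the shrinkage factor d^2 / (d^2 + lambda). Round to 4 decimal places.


Compute the denominator: 5.01 + 3.55 = 8.5600.
Shrinkage factor = 5.01 / 8.5600 = 0.5853.

0.5853


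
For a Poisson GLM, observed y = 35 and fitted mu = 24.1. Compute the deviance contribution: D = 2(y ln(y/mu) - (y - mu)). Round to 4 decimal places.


y/mu = 35/24.1 = 1.452282 (approx.), and ln(35/24.1) = 0.373136.
y * ln(y/mu) = 35 * 0.373136 = 13.059760.
y - mu = 10.9.
D = 2 * (13.059760 - 10.9) = 4.319520, which rounds to 4.3195.

4.3195


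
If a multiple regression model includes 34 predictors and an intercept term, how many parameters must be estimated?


Each predictor gets one coefficient, plus one intercept.
Total parameters = 34 + 1 = 35.

35


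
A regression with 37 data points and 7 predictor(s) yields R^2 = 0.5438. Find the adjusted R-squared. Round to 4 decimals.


Using the formula:
(1 - 0.5438) = 0.4562.
Multiply by 36/29: 0.4562 * 36 = 16.4232, then 16.4232 / 29 = 0.5663.
Adj R^2 = 1 - 0.5663 = 0.4337.

0.4337


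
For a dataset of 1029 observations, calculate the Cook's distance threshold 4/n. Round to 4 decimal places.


The threshold is 4/n.
4/1029 = 0.0039.

0.0039


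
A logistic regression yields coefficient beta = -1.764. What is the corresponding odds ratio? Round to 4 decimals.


The odds ratio is computed as:
OR = e^(-1.764) = 0.1714.

0.1714


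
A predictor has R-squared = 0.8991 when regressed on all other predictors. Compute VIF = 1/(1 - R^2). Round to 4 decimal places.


Denominator: 1 - 0.8991 = 0.1009.
VIF = 1 / 0.1009 = 9.9108.

9.9108


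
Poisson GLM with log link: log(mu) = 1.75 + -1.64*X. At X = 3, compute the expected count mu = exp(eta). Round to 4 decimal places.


Linear predictor: eta = 1.75 + (-1.64)(3) = -3.1700.
Expected count: mu = exp(-3.1700) = 0.0420.

0.0420


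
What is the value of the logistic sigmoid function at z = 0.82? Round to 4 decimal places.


Compute exp(-0.8200) = 0.4404.
Sigmoid = 1 / (1 + 0.4404) = 1 / 1.4404 = 0.6942.

0.6942


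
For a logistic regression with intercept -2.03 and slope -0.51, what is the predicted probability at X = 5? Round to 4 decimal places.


Linear predictor: z = -2.03 + -0.51 * 5 = -4.5800.
P = 1/(1 + exp(4.5800)) = 1/(1 + 97.5144) = 0.0102.

0.0102


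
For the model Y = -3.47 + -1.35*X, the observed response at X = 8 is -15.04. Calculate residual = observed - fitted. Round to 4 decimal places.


Fitted value at X = 8 is yhat = -3.47 + -1.35*8 = -14.2700.
Residual = -15.04 - -14.2700 = -0.7700.

-0.7700


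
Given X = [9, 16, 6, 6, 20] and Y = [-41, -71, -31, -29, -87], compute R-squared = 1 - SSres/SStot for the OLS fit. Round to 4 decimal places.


The fitted line is Y = -5.0829 + -4.0980*X.
SSres = 3.2714, SStot = 2676.8000.
R^2 = 1 - SSres/SStot = 0.9988.

0.9988


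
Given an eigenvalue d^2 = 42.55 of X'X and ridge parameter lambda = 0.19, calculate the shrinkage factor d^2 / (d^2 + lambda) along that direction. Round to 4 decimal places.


Compute the denominator: 42.55 + 0.19 = 42.7400.
Shrinkage factor = 42.55 / 42.7400 = 0.9956.

0.9956


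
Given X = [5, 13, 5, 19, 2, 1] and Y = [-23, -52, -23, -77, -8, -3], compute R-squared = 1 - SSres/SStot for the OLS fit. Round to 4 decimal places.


The fitted line is Y = -0.9091 + -4.0121*X.
SSres = 13.9636, SStot = 3998.0000.
R^2 = 1 - SSres/SStot = 0.9965.

0.9965


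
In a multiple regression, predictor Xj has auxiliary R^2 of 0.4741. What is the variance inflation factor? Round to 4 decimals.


Using VIF = 1/(1 - R^2_j):
1 - 0.4741 = 0.5259.
VIF = 1.9015.

1.9015


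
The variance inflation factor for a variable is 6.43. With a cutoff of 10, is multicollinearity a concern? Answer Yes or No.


Check: VIF = 6.43 vs threshold = 10.
Since 6.43 < 10, the answer is No.

No


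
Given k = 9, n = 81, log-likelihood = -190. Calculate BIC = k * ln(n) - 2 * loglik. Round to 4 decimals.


ln(81) = 4.394449.
k * ln(n) = 9 * 4.394449 = 39.550041.
-2L = 380.
BIC = 39.550041 + 380 = 419.550041, which rounds to 419.5500.

419.5500


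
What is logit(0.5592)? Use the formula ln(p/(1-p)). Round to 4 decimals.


The odds are p/(1-p) = 0.5592 / 0.4408 = 1.2686.
logit(p) = ln(1.2686) = 0.2379.

0.2379


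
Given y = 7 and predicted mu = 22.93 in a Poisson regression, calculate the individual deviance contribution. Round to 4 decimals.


First: ln(7/22.93) = -1.186536.
Then: 7 * -1.186536 = -8.305752.
y - mu = 7 - 22.93 = -15.93.
D = 2(-8.305752 - -15.93) = 15.248496, which rounds to 15.2485.

15.2485


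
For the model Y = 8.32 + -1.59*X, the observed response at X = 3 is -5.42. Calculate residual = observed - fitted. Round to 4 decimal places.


Predicted = 8.32 + -1.59 * 3 = 3.5500.
Residual = -5.42 - 3.5500 = -8.9700.

-8.9700


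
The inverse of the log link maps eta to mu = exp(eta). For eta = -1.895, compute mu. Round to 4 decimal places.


mu = exp(eta) = exp(-1.895).
= 0.1503.

0.1503


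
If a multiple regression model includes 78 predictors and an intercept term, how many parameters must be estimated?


Each predictor gets one coefficient, plus one intercept.
Total parameters = 78 + 1 = 79.

79


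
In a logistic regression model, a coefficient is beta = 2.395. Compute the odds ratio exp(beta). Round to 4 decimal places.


exp(2.395) = 10.9682.
So the odds ratio is 10.9682.

10.9682


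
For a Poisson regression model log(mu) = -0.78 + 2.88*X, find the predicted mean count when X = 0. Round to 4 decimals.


Linear predictor: eta = -0.78 + (2.88)(0) = -0.7800.
Expected count: mu = exp(-0.7800) = 0.4584.

0.4584


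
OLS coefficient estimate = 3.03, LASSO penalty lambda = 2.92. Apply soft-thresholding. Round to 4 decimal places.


Check: |3.03| = 3.03 vs lambda = 2.92.
Since |beta| > lambda, coefficient = sign(beta)*(|beta| - lambda) = 0.1100.
Soft-thresholded coefficient = 0.1100.

0.1100


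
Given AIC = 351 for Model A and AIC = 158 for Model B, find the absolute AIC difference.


|AIC_A - AIC_B| = |351 - 158| = 193.
Model B is preferred (lower AIC).

193


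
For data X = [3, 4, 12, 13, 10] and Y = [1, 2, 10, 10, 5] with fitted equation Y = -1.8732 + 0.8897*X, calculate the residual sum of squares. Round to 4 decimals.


Compute predicted values, then residuals = yi - yhat_i.
Residuals: [0.2041, 0.3144, 1.1968, 0.3071, -2.0238].
SSres = sum(residual^2) = 5.7629.

5.7629


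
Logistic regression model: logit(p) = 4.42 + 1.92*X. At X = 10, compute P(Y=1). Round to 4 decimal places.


z = 4.42 + 1.92 * 10 = 23.6200.
Sigmoid: P = 1 / (1 + exp(-23.6200)) = 1.0000.

1.0000


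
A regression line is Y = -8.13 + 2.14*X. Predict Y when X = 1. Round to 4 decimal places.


Predicted value:
Y = -8.13 + (2.14)(1) = -8.13 + 2.1400 = -5.9900.

-5.9900


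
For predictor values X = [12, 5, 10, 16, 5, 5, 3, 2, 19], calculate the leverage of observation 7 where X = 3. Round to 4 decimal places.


n = 9, xbar = 8.5556.
SXX = sum((xi - xbar)^2) = 290.2222.
h = 1/9 + (3 - 8.5556)^2 / 290.2222 = 0.2175.

0.2175


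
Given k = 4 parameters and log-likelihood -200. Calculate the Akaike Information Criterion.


AIC = 2k - 2*loglik = 2(4) - 2(-200).
= 8 + 400 = 408.

408


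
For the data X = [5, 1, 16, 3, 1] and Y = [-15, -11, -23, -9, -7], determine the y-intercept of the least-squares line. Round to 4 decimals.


Compute b1 = -0.9566 from the OLS formula.
With xbar = 5.2000 and ybar = -13.0000, the intercept is:
b0 = -13.0000 - -0.9566 * 5.2000 = -8.0255.

-8.0255


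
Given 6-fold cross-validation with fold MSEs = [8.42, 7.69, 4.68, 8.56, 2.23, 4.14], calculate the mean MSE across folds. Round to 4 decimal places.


Add all fold MSEs: 35.7200.
Divide by k = 6: 35.7200/6 = 5.9533.

5.9533


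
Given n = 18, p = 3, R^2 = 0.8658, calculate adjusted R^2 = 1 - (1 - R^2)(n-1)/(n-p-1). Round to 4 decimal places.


Adjusted R^2 = 1 - (1 - R^2) * (n-1)/(n-p-1).
(1 - R^2) = 0.1342.
(n-1)/(n-p-1) = 17/14.
(1 - R^2) * (n-1) = 0.1342 * 17 = 2.2814.
Divide by (n-p-1): 2.2814 / 14 = 0.1630.
Adj R^2 = 1 - 0.1630 = 0.8370.

0.8370


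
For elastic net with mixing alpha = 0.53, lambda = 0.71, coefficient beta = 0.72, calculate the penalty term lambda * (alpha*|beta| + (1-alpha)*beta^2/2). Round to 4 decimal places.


Compute:
L1 = 0.53 * 0.72 = 0.3816.
L2 = 0.47 * 0.72^2 / 2 = 0.1218.
Penalty = 0.71 * (0.3816 + 0.1218) = 0.3574.

0.3574


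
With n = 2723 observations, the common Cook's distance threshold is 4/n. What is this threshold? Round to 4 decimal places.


Cook's distance cutoff = 4/n = 4/2723.
= 0.0015.

0.0015


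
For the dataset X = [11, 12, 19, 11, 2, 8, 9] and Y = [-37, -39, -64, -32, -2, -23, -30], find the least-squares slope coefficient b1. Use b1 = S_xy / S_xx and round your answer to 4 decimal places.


Calculate xbar = 10.2857, ybar = -32.4286.
S_xx = 155.4286, S_xy = -566.1429.
Using b1 = S_xy / S_xx = -566.1429 / 155.4286, we get b1 = -3.6425.

-3.6425


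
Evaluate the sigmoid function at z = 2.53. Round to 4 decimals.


Compute exp(-2.5300) = 0.0797.
Sigmoid = 1 / (1 + 0.0797) = 1 / 1.0797 = 0.9262.

0.9262


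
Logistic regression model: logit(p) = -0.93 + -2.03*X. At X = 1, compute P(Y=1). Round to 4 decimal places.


Compute z = -0.93 + (-2.03)(1) = -2.9600.
exp(-z) = 19.2980.
P = 1/(1 + 19.2980) = 0.0493.

0.0493


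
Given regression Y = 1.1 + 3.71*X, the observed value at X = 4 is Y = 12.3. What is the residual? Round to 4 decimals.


Compute yhat = 1.1 + (3.71)(4) = 15.9400.
Residual = actual - predicted = 12.3 - 15.9400 = -3.6400.

-3.6400


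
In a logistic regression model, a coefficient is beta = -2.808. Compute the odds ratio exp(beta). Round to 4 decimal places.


exp(-2.808) = 0.0603.
So the odds ratio is 0.0603.

0.0603


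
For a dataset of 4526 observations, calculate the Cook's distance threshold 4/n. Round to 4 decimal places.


Cook's distance cutoff = 4/n = 4/4526.
= 0.0009.

0.0009


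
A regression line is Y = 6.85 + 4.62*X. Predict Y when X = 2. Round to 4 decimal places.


Plug X = 2 into Y = 6.85 + 4.62*X:
Y = 6.85 + 9.2400 = 16.0900.

16.0900


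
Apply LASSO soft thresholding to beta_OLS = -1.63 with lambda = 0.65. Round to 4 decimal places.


|beta_OLS| = 1.63.
lambda = 0.65.
Since |beta| > lambda, coefficient = sign(beta)*(|beta| - lambda) = -0.9800.
Result = -0.9800.

-0.9800


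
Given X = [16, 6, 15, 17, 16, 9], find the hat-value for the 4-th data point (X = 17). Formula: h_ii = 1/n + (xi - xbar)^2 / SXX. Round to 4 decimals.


n = 6, xbar = 13.1667.
SXX = sum((xi - xbar)^2) = 102.8333.
h = 1/6 + (17 - 13.1667)^2 / 102.8333 = 0.3096.

0.3096


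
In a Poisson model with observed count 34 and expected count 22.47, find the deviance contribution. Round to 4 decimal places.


First: ln(34/22.47) = 0.414179.
Then: 34 * 0.414179 = 14.082086.
y - mu = 34 - 22.47 = 11.53.
D = 2(14.082086 - 11.53) = 5.104172, which rounds to 5.1042.

5.1042


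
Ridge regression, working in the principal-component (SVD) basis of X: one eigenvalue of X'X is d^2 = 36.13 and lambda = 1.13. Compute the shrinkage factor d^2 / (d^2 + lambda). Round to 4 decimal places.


Compute the denominator: 36.13 + 1.13 = 37.2600.
Shrinkage factor = 36.13 / 37.2600 = 0.9697.

0.9697
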